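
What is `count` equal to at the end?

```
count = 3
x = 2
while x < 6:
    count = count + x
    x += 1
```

17

x=2: count = 3+2 = 5
x=3: count = 5+3 = 8
x=4: count = 8+4 = 12
x=5: count = 12+5 = 17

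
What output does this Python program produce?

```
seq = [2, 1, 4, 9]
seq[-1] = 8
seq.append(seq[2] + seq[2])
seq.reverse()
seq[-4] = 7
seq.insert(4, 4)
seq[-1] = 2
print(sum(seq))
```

26

seq[-1] = 8 → [2, 1, 4, 8]
append seq[2]+seq[2] = 4+4 = 8 → [2, 1, 4, 8, 8]
reverse → [8, 8, 4, 1, 2]
seq[-4] = 7 → [8, 7, 4, 1, 2]
insert 4 at 4 → [8, 7, 4, 1, 4, 2]
seq[-1] = 2 → [8, 7, 4, 1, 4, 2]
sum = 26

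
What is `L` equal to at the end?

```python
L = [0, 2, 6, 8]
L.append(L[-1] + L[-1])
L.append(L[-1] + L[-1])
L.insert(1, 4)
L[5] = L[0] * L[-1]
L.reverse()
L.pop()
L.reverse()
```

[4, 2, 6, 8, 0, 32]

append L[-1]+L[-1] = 8+8 = 16 → [0, 2, 6, 8, 16]
append L[-1]+L[-1] = 16+16 = 32 → [0, 2, 6, 8, 16, 32]
insert 4 at 1 → [0, 4, 2, 6, 8, 16, 32]
L[5] = L[0]*L[-1] = 0*32 = 0 → [0, 4, 2, 6, 8, 0, 32]
reverse → [32, 0, 8, 6, 2, 4, 0]
pop() removes 0 → [32, 0, 8, 6, 2, 4]
reverse → [4, 2, 6, 8, 0, 32]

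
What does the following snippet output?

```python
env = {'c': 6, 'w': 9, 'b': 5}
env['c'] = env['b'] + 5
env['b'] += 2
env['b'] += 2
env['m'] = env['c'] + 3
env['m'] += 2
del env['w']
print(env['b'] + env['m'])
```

env['c'] = env['b']+5 = 10 → {'c': 10, 'w': 9, 'b': 5}
env['b'] = 5+2 = 7 → {'c': 10, 'w': 9, 'b': 7}
env['b'] = 7+2 = 9 → {'c': 10, 'w': 9, 'b': 9}
env['m'] = env['c']+3 = 13 → {'c': 10, 'w': 9, 'b': 9, 'm': 13}
env['m'] = 13+2 = 15 → {'c': 10, 'w': 9, 'b': 9, 'm': 15}
del 'w' → {'c': 10, 'b': 9, 'm': 15}
env['b']+env['m'] = 9+15 = 24

24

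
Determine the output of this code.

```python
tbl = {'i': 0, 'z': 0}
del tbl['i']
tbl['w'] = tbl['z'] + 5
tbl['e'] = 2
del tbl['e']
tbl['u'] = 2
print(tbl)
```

del 'i' → {'z': 0}
tbl['w'] = tbl['z']+5 = 5 → {'z': 0, 'w': 5}
tbl['e'] = 2 → {'z': 0, 'w': 5, 'e': 2}
del 'e' → {'z': 0, 'w': 5}
tbl['u'] = 2 → {'z': 0, 'w': 5, 'u': 2}

{'z': 0, 'w': 5, 'u': 2}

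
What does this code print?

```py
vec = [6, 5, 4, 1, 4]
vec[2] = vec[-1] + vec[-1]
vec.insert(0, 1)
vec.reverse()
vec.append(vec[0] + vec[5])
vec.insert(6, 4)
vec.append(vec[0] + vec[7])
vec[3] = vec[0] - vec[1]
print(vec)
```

vec[2] = vec[-1]+vec[-1] = 4+4 = 8 → [6, 5, 8, 1, 4]
insert 1 at 0 → [1, 6, 5, 8, 1, 4]
reverse → [4, 1, 8, 5, 6, 1]
append vec[0]+vec[5] = 4+1 = 5 → [4, 1, 8, 5, 6, 1, 5]
insert 4 at 6 → [4, 1, 8, 5, 6, 1, 4, 5]
append vec[0]+vec[7] = 4+5 = 9 → [4, 1, 8, 5, 6, 1, 4, 5, 9]
vec[3] = vec[0]-vec[1] = 4-1 = 3 → [4, 1, 8, 3, 6, 1, 4, 5, 9]

[4, 1, 8, 3, 6, 1, 4, 5, 9]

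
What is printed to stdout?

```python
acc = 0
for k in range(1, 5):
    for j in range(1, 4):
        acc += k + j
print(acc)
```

54

k=1,j=1: acc = 0+2 = 2
k=1,j=2: acc = 2+3 = 5
k=1,j=3: acc = 5+4 = 9
k=2,j=1: acc = 9+3 = 12
k=2,j=2: acc = 12+4 = 16
k=2,j=3: acc = 16+5 = 21
k=3,j=1: acc = 21+4 = 25
k=3,j=2: acc = 25+5 = 30
k=3,j=3: acc = 30+6 = 36
k=4,j=1: acc = 36+5 = 41
k=4,j=2: acc = 41+6 = 47
k=4,j=3: acc = 47+7 = 54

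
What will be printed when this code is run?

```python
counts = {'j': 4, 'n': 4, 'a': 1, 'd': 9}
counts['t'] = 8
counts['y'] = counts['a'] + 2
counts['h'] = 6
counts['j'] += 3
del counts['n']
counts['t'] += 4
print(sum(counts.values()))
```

counts['t'] = 8 → {'j': 4, 'n': 4, 'a': 1, 'd': 9, 't': 8}
counts['y'] = counts['a']+2 = 3 → {'j': 4, 'n': 4, 'a': 1, 'd': 9, 't': 8, 'y': 3}
counts['h'] = 6 → {'j': 4, 'n': 4, 'a': 1, 'd': 9, 't': 8, 'y': 3, 'h': 6}
counts['j'] = 4+3 = 7 → {'j': 7, 'n': 4, 'a': 1, 'd': 9, 't': 8, 'y': 3, 'h': 6}
del 'n' → {'j': 7, 'a': 1, 'd': 9, 't': 8, 'y': 3, 'h': 6}
counts['t'] = 8+4 = 12 → {'j': 7, 'a': 1, 'd': 9, 't': 12, 'y': 3, 'h': 6}
sum of values = 38

38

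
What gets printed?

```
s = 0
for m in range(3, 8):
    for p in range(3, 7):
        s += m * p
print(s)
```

m=3,p=3: s = 0+9 = 9
m=3,p=4: s = 9+12 = 21
m=3,p=5: s = 21+15 = 36
m=3,p=6: s = 36+18 = 54
m=4,p=3: s = 54+12 = 66
m=4,p=4: s = 66+16 = 82
m=4,p=5: s = 82+20 = 102
m=4,p=6: s = 102+24 = 126
m=5,p=3: s = 126+15 = 141
m=5,p=4: s = 141+20 = 161
m=5,p=5: s = 161+25 = 186
m=5,p=6: s = 186+30 = 216
m=6,p=3: s = 216+18 = 234
m=6,p=4: s = 234+24 = 258
m=6,p=5: s = 258+30 = 288
m=6,p=6: s = 288+36 = 324
m=7,p=3: s = 324+21 = 345
m=7,p=4: s = 345+28 = 373
m=7,p=5: s = 373+35 = 408
m=7,p=6: s = 408+42 = 450

450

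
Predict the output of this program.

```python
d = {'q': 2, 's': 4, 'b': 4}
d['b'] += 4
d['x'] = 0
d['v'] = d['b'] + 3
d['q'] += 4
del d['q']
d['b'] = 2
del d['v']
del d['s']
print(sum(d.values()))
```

d['b'] = 4+4 = 8 → {'q': 2, 's': 4, 'b': 8}
d['x'] = 0 → {'q': 2, 's': 4, 'b': 8, 'x': 0}
d['v'] = d['b']+3 = 11 → {'q': 2, 's': 4, 'b': 8, 'x': 0, 'v': 11}
d['q'] = 2+4 = 6 → {'q': 6, 's': 4, 'b': 8, 'x': 0, 'v': 11}
del 'q' → {'s': 4, 'b': 8, 'x': 0, 'v': 11}
d['b'] = 2 → {'s': 4, 'b': 2, 'x': 0, 'v': 11}
del 'v' → {'s': 4, 'b': 2, 'x': 0}
del 's' → {'b': 2, 'x': 0}
sum of values = 2

2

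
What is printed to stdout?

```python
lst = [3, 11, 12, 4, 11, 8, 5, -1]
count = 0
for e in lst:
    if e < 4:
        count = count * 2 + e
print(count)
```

5

e=3: <4, count = 0*2+3 = 3
e=11: not <4
e=12: not <4
e=4: not <4
e=11: not <4
e=8: not <4
e=5: not <4
e=-1: <4, count = 3*2+(-1) = 5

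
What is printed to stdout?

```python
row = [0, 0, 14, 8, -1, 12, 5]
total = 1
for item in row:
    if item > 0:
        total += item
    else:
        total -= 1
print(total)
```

37

item=0: not >0, total = 1-1 = 0
item=0: not >0, total = 0-1 = -1
item=14: >0, total = (-1)+14 = 13
item=8: >0, total = 13+8 = 21
item=-1: not >0, total = 21-1 = 20
item=12: >0, total = 20+12 = 32
item=5: >0, total = 32+5 = 37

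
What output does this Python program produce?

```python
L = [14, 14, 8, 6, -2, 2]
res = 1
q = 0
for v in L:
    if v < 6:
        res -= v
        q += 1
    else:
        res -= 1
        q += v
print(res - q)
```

v=14: not <6, res = 1-1 = 0; q=14
v=14: not <6, res = 0-1 = -1; q=28
v=8: not <6, res = (-1)-1 = -2; q=36
v=6: not <6, res = (-2)-1 = -3; q=42
v=-2: <6, res = (-3)-(-2) = -1; q=43
v=2: <6, res = (-1)-2 = -3; q=44
res-q = (-3)-44 = -47

-47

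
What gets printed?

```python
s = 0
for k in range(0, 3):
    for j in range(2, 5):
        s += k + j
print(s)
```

36

k=0,j=2: s = 0+2 = 2
k=0,j=3: s = 2+3 = 5
k=0,j=4: s = 5+4 = 9
k=1,j=2: s = 9+3 = 12
k=1,j=3: s = 12+4 = 16
k=1,j=4: s = 16+5 = 21
k=2,j=2: s = 21+4 = 25
k=2,j=3: s = 25+5 = 30
k=2,j=4: s = 30+6 = 36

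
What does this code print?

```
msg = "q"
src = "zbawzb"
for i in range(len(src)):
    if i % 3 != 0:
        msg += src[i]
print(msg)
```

qbazb

i=0: skip
i=1: add 'b' → 'qb'
i=2: add 'a' → 'qba'
i=3: skip
i=4: add 'z' → 'qbaz'
i=5: add 'b' → 'qbazb'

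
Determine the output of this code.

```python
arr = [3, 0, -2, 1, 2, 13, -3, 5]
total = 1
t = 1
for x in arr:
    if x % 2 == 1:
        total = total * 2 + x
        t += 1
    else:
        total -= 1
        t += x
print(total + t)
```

105

x=3: odd, total = 1*2+3 = 5; t=2
x=0: not odd, total = 5-1 = 4; t=2
x=-2: not odd, total = 4-1 = 3; t=0
x=1: odd, total = 3*2+1 = 7; t=1
x=2: not odd, total = 7-1 = 6; t=3
x=13: odd, total = 6*2+13 = 25; t=4
x=-3: odd, total = 25*2+(-3) = 47; t=5
x=5: odd, total = 47*2+5 = 99; t=6
total+t = 99+6 = 105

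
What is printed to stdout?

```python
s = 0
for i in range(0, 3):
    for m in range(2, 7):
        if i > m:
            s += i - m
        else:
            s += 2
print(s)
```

i=0,m=2: not 0>2, s = 0+2 = 2
i=0,m=3: not 0>3, s = 2+2 = 4
i=0,m=4: not 0>4, s = 4+2 = 6
i=0,m=5: not 0>5, s = 6+2 = 8
i=0,m=6: not 0>6, s = 8+2 = 10
i=1,m=2: not 1>2, s = 10+2 = 12
i=1,m=3: not 1>3, s = 12+2 = 14
i=1,m=4: not 1>4, s = 14+2 = 16
i=1,m=5: not 1>5, s = 16+2 = 18
i=1,m=6: not 1>6, s = 18+2 = 20
i=2,m=2: not 2>2, s = 20+2 = 22
i=2,m=3: not 2>3, s = 22+2 = 24
i=2,m=4: not 2>4, s = 24+2 = 26
i=2,m=5: not 2>5, s = 26+2 = 28
i=2,m=6: not 2>6, s = 28+2 = 30

30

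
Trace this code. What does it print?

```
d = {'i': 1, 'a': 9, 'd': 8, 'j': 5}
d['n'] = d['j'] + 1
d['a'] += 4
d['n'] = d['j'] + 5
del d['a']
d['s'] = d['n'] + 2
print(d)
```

{'i': 1, 'd': 8, 'j': 5, 'n': 10, 's': 12}

d['n'] = d['j']+1 = 6 → {'i': 1, 'a': 9, 'd': 8, 'j': 5, 'n': 6}
d['a'] = 9+4 = 13 → {'i': 1, 'a': 13, 'd': 8, 'j': 5, 'n': 6}
d['n'] = d['j']+5 = 10 → {'i': 1, 'a': 13, 'd': 8, 'j': 5, 'n': 10}
del 'a' → {'i': 1, 'd': 8, 'j': 5, 'n': 10}
d['s'] = d['n']+2 = 12 → {'i': 1, 'd': 8, 'j': 5, 'n': 10, 's': 12}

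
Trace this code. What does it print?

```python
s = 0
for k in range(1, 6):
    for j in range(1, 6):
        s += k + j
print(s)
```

k=1,j=1: s = 0+2 = 2
k=1,j=2: s = 2+3 = 5
k=1,j=3: s = 5+4 = 9
k=1,j=4: s = 9+5 = 14
k=1,j=5: s = 14+6 = 20
k=2,j=1: s = 20+3 = 23
k=2,j=2: s = 23+4 = 27
k=2,j=3: s = 27+5 = 32
k=2,j=4: s = 32+6 = 38
k=2,j=5: s = 38+7 = 45
k=3,j=1: s = 45+4 = 49
k=3,j=2: s = 49+5 = 54
k=3,j=3: s = 54+6 = 60
k=3,j=4: s = 60+7 = 67
k=3,j=5: s = 67+8 = 75
k=4,j=1: s = 75+5 = 80
k=4,j=2: s = 80+6 = 86
k=4,j=3: s = 86+7 = 93
k=4,j=4: s = 93+8 = 101
k=4,j=5: s = 101+9 = 110
k=5,j=1: s = 110+6 = 116
k=5,j=2: s = 116+7 = 123
k=5,j=3: s = 123+8 = 131
k=5,j=4: s = 131+9 = 140
k=5,j=5: s = 140+10 = 150

150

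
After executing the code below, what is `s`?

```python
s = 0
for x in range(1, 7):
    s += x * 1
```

x=1: s = 0+1*1 = 1
x=2: s = 1+2*1 = 3
x=3: s = 3+3*1 = 6
x=4: s = 6+4*1 = 10
x=5: s = 10+5*1 = 15
x=6: s = 15+6*1 = 21

21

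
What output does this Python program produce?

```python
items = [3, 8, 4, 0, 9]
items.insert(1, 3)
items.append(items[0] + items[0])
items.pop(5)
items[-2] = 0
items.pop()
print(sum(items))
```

insert 3 at 1 → [3, 3, 8, 4, 0, 9]
append items[0]+items[0] = 3+3 = 6 → [3, 3, 8, 4, 0, 9, 6]
pop(5) removes 9 → [3, 3, 8, 4, 0, 6]
items[-2] = 0 → [3, 3, 8, 4, 0, 6]
pop() removes 6 → [3, 3, 8, 4, 0]
sum = 18

18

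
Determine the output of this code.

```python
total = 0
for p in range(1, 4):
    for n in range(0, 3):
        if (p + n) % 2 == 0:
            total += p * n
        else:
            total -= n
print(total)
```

p=1,n=0: odd sum, total = 0-0 = 0
p=1,n=1: even sum, total = 0+1 = 1
p=1,n=2: odd sum, total = 1-2 = -1
p=2,n=0: even sum, total = (-1)+0 = -1
p=2,n=1: odd sum, total = (-1)-1 = -2
p=2,n=2: even sum, total = (-2)+4 = 2
p=3,n=0: odd sum, total = 2-0 = 2
p=3,n=1: even sum, total = 2+3 = 5
p=3,n=2: odd sum, total = 5-2 = 3

3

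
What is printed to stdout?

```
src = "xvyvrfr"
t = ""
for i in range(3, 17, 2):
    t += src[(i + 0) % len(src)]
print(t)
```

vfxyrrv

i=3: add src[3]='v' → 'v'
i=5: add src[5]='f' → 'vf'
i=7: add src[0]='x' → 'vfx'
i=9: add src[2]='y' → 'vfxy'
i=11: add src[4]='r' → 'vfxyr'
i=13: add src[6]='r' → 'vfxyrr'
i=15: add src[1]='v' → 'vfxyrrv'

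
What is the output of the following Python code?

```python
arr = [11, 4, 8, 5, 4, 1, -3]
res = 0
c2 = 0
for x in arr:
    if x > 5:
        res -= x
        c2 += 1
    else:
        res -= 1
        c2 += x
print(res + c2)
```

x=11: >5, res = 0-11 = -11; c2=1
x=4: not >5, res = (-11)-1 = -12; c2=5
x=8: >5, res = (-12)-8 = -20; c2=6
x=5: not >5, res = (-20)-1 = -21; c2=11
x=4: not >5, res = (-21)-1 = -22; c2=15
x=1: not >5, res = (-22)-1 = -23; c2=16
x=-3: not >5, res = (-23)-1 = -24; c2=13
res+c2 = (-24)+13 = -11

-11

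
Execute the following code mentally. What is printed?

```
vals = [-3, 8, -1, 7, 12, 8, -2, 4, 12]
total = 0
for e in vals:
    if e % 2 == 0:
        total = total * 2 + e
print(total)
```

e=-3: not even
e=8: even, total = 0*2+8 = 8
e=-1: not even
e=7: not even
e=12: even, total = 8*2+12 = 28
e=8: even, total = 28*2+8 = 64
e=-2: even, total = 64*2+(-2) = 126
e=4: even, total = 126*2+4 = 256
e=12: even, total = 256*2+12 = 524

524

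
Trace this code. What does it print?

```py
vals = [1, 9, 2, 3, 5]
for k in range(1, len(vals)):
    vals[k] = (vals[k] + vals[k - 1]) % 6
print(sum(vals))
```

k=1: vals[1] = (9+1)%6 = 4 → [1, 4, 2, 3, 5]
k=2: vals[2] = (2+4)%6 = 0 → [1, 4, 0, 3, 5]
k=3: vals[3] = (3+0)%6 = 3 → [1, 4, 0, 3, 5]
k=4: vals[4] = (5+3)%6 = 2 → [1, 4, 0, 3, 2]
sum = 10

10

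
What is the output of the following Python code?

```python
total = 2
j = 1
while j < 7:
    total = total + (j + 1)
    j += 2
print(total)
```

j=1: total = 2+2 = 4
j=3: total = 4+4 = 8
j=5: total = 8+6 = 14

14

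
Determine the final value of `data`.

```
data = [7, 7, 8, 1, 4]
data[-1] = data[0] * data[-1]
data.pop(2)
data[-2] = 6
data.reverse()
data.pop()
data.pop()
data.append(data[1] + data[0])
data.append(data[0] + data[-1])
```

[28, 6, 34, 62]

data[-1] = data[0]*data[-1] = 7*4 = 28 → [7, 7, 8, 1, 28]
pop(2) removes 8 → [7, 7, 1, 28]
data[-2] = 6 → [7, 7, 6, 28]
reverse → [28, 6, 7, 7]
pop() removes 7 → [28, 6, 7]
pop() removes 7 → [28, 6]
append data[1]+data[0] = 6+28 = 34 → [28, 6, 34]
append data[0]+data[-1] = 28+34 = 62 → [28, 6, 34, 62]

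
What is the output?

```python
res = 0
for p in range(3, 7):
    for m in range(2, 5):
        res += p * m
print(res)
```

162

p=3,m=2: res = 0+6 = 6
p=3,m=3: res = 6+9 = 15
p=3,m=4: res = 15+12 = 27
p=4,m=2: res = 27+8 = 35
p=4,m=3: res = 35+12 = 47
p=4,m=4: res = 47+16 = 63
p=5,m=2: res = 63+10 = 73
p=5,m=3: res = 73+15 = 88
p=5,m=4: res = 88+20 = 108
p=6,m=2: res = 108+12 = 120
p=6,m=3: res = 120+18 = 138
p=6,m=4: res = 138+24 = 162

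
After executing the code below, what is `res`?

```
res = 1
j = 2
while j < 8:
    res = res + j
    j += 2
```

13

j=2: res = 1+2 = 3
j=4: res = 3+4 = 7
j=6: res = 7+6 = 13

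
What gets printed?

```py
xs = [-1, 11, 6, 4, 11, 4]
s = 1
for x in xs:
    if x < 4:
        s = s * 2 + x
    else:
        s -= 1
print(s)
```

-4

x=-1: <4, s = 1*2+(-1) = 1
x=11: not <4, s = 1-1 = 0
x=6: not <4, s = 0-1 = -1
x=4: not <4, s = (-1)-1 = -2
x=11: not <4, s = (-2)-1 = -3
x=4: not <4, s = (-3)-1 = -4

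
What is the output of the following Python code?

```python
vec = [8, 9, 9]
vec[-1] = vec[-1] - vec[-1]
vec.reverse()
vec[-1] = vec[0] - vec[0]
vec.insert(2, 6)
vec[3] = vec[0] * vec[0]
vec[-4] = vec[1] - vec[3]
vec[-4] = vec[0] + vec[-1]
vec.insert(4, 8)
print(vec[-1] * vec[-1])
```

64

vec[-1] = vec[-1]-vec[-1] = 9-9 = 0 → [8, 9, 0]
reverse → [0, 9, 8]
vec[-1] = vec[0]-vec[0] = 0-0 = 0 → [0, 9, 0]
insert 6 at 2 → [0, 9, 6, 0]
vec[3] = vec[0]*vec[0] = 0*0 = 0 → [0, 9, 6, 0]
vec[-4] = vec[1]-vec[3] = 9-0 = 9 → [9, 9, 6, 0]
vec[-4] = vec[0]+vec[-1] = 9+0 = 9 → [9, 9, 6, 0]
insert 8 at 4 → [9, 9, 6, 0, 8]
vec[-1]*vec[-1] = 8*8 = 64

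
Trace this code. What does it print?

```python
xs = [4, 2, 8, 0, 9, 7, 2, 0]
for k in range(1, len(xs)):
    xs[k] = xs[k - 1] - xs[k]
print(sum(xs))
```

-91

k=1: xs[1] = 4-2 = 2 → [4, 2, 8, 0, 9, 7, 2, 0]
k=2: xs[2] = 2-8 = -6 → [4, 2, -6, 0, 9, 7, 2, 0]
k=3: xs[3] = (-6)-0 = -6 → [4, 2, -6, -6, 9, 7, 2, 0]
k=4: xs[4] = (-6)-9 = -15 → [4, 2, -6, -6, -15, 7, 2, 0]
k=5: xs[5] = (-15)-7 = -22 → [4, 2, -6, -6, -15, -22, 2, 0]
k=6: xs[6] = (-22)-2 = -24 → [4, 2, -6, -6, -15, -22, -24, 0]
k=7: xs[7] = (-24)-0 = -24 → [4, 2, -6, -6, -15, -22, -24, -24]
sum = -91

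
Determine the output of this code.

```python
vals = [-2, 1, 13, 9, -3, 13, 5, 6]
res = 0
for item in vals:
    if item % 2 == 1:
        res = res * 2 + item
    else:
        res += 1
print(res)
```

item=-2: not odd, res = 0+1 = 1
item=1: odd, res = 1*2+1 = 3
item=13: odd, res = 3*2+13 = 19
item=9: odd, res = 19*2+9 = 47
item=-3: odd, res = 47*2+(-3) = 91
item=13: odd, res = 91*2+13 = 195
item=5: odd, res = 195*2+5 = 395
item=6: not odd, res = 395+1 = 396

396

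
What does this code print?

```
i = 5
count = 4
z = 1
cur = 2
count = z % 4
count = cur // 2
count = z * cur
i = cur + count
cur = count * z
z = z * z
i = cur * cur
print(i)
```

count = 1%4 = 1
count = 2//2 = 1
count = 1*2 = 2
i = 2+2 = 4
cur = 2*1 = 2
z = 1*1 = 1
i = 2*2 = 4

4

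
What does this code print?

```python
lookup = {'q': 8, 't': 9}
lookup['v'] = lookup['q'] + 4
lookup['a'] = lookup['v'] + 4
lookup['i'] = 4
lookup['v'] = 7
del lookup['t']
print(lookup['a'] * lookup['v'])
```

lookup['v'] = lookup['q']+4 = 12 → {'q': 8, 't': 9, 'v': 12}
lookup['a'] = lookup['v']+4 = 16 → {'q': 8, 't': 9, 'v': 12, 'a': 16}
lookup['i'] = 4 → {'q': 8, 't': 9, 'v': 12, 'a': 16, 'i': 4}
lookup['v'] = 7 → {'q': 8, 't': 9, 'v': 7, 'a': 16, 'i': 4}
del 't' → {'q': 8, 'v': 7, 'a': 16, 'i': 4}
lookup['a']*lookup['v'] = 16*7 = 112

112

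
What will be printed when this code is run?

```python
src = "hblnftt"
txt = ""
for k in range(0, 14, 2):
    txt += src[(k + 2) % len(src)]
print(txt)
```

lftbnth

k=0: add src[2]='l' → 'l'
k=2: add src[4]='f' → 'lf'
k=4: add src[6]='t' → 'lft'
k=6: add src[1]='b' → 'lftb'
k=8: add src[3]='n' → 'lftbn'
k=10: add src[5]='t' → 'lftbnt'
k=12: add src[0]='h' → 'lftbnth'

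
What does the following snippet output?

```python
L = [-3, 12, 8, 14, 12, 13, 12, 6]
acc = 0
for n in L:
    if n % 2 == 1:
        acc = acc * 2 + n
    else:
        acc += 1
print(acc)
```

n=-3: odd, acc = 0*2+(-3) = -3
n=12: not odd, acc = (-3)+1 = -2
n=8: not odd, acc = (-2)+1 = -1
n=14: not odd, acc = (-1)+1 = 0
n=12: not odd, acc = 0+1 = 1
n=13: odd, acc = 1*2+13 = 15
n=12: not odd, acc = 15+1 = 16
n=6: not odd, acc = 16+1 = 17

17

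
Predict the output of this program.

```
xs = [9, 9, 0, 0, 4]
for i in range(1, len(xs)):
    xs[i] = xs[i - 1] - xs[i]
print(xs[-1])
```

-4

i=1: xs[1] = 9-9 = 0 → [9, 0, 0, 0, 4]
i=2: xs[2] = 0-0 = 0 → [9, 0, 0, 0, 4]
i=3: xs[3] = 0-0 = 0 → [9, 0, 0, 0, 4]
i=4: xs[4] = 0-4 = -4 → [9, 0, 0, 0, -4]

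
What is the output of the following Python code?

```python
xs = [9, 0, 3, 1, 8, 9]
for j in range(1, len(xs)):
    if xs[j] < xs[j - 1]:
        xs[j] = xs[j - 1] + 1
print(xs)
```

j=1: 0<9, xs[1] = 9+1 = 10 → [9, 10, 3, 1, 8, 9]
j=2: 3<10, xs[2] = 10+1 = 11 → [9, 10, 11, 1, 8, 9]
j=3: 1<11, xs[3] = 11+1 = 12 → [9, 10, 11, 12, 8, 9]
j=4: 8<12, xs[4] = 12+1 = 13 → [9, 10, 11, 12, 13, 9]
j=5: 9<13, xs[5] = 13+1 = 14 → [9, 10, 11, 12, 13, 14]

[9, 10, 11, 12, 13, 14]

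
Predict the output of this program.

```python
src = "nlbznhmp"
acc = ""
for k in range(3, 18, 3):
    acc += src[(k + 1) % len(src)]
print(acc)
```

k=3: add src[4]='n' → 'n'
k=6: add src[7]='p' → 'np'
k=9: add src[2]='b' → 'npb'
k=12: add src[5]='h' → 'npbh'
k=15: add src[0]='n' → 'npbhn'

npbhn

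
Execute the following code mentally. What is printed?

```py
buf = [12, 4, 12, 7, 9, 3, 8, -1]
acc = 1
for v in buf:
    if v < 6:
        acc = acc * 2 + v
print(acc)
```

v=12: not <6
v=4: <6, acc = 1*2+4 = 6
v=12: not <6
v=7: not <6
v=9: not <6
v=3: <6, acc = 6*2+3 = 15
v=8: not <6
v=-1: <6, acc = 15*2+(-1) = 29

29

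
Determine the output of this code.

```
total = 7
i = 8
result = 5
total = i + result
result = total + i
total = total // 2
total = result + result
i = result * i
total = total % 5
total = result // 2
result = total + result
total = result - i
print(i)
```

168

total = 8+5 = 13
result = 13+8 = 21
total = 13//2 = 6
total = 21+21 = 42
i = 21*8 = 168
total = 42%5 = 2
total = 21//2 = 10
result = 10+21 = 31
total = 31-168 = -137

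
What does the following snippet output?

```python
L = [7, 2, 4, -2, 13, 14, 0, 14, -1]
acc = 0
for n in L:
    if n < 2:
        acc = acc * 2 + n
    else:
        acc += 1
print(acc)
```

n=7: not <2, acc = 0+1 = 1
n=2: not <2, acc = 1+1 = 2
n=4: not <2, acc = 2+1 = 3
n=-2: <2, acc = 3*2+(-2) = 4
n=13: not <2, acc = 4+1 = 5
n=14: not <2, acc = 5+1 = 6
n=0: <2, acc = 6*2+0 = 12
n=14: not <2, acc = 12+1 = 13
n=-1: <2, acc = 13*2+(-1) = 25

25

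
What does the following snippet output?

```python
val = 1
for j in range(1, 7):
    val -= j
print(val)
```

-20

j=1: val = 1-1 = 0
j=2: val = 0-2 = -2
j=3: val = (-2)-3 = -5
j=4: val = (-5)-4 = -9
j=5: val = (-9)-5 = -14
j=6: val = (-14)-6 = -20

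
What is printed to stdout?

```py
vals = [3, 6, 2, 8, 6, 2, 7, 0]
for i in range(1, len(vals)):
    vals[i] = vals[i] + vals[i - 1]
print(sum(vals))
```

162

i=1: vals[1] = 6+3 = 9 → [3, 9, 2, 8, 6, 2, 7, 0]
i=2: vals[2] = 2+9 = 11 → [3, 9, 11, 8, 6, 2, 7, 0]
i=3: vals[3] = 8+11 = 19 → [3, 9, 11, 19, 6, 2, 7, 0]
i=4: vals[4] = 6+19 = 25 → [3, 9, 11, 19, 25, 2, 7, 0]
i=5: vals[5] = 2+25 = 27 → [3, 9, 11, 19, 25, 27, 7, 0]
i=6: vals[6] = 7+27 = 34 → [3, 9, 11, 19, 25, 27, 34, 0]
i=7: vals[7] = 0+34 = 34 → [3, 9, 11, 19, 25, 27, 34, 34]
sum = 162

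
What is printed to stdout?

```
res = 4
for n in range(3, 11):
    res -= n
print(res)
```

n=3: res = 4-3 = 1
n=4: res = 1-4 = -3
n=5: res = (-3)-5 = -8
n=6: res = (-8)-6 = -14
n=7: res = (-14)-7 = -21
n=8: res = (-21)-8 = -29
n=9: res = (-29)-9 = -38
n=10: res = (-38)-10 = -48

-48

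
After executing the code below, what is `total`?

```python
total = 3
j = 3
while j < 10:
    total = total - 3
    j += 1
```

j=3: total = 3-3 = 0
j=4: total = 0-3 = -3
j=5: total = (-3)-3 = -6
j=6: total = (-6)-3 = -9
j=7: total = (-9)-3 = -12
j=8: total = (-12)-3 = -15
j=9: total = (-15)-3 = -18

-18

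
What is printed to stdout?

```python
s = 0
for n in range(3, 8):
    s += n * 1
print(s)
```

25

n=3: s = 0+3*1 = 3
n=4: s = 3+4*1 = 7
n=5: s = 7+5*1 = 12
n=6: s = 12+6*1 = 18
n=7: s = 18+7*1 = 25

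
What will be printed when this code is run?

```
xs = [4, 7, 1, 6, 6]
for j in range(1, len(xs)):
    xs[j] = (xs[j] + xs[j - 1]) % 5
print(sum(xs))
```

j=1: xs[1] = (7+4)%5 = 1 → [4, 1, 1, 6, 6]
j=2: xs[2] = (1+1)%5 = 2 → [4, 1, 2, 6, 6]
j=3: xs[3] = (6+2)%5 = 3 → [4, 1, 2, 3, 6]
j=4: xs[4] = (6+3)%5 = 4 → [4, 1, 2, 3, 4]
sum = 14

14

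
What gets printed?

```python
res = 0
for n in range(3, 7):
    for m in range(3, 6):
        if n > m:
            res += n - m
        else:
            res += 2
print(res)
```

n=3,m=3: not 3>3, res = 0+2 = 2
n=3,m=4: not 3>4, res = 2+2 = 4
n=3,m=5: not 3>5, res = 4+2 = 6
n=4,m=3: 4>3, res = 6+1 = 7
n=4,m=4: not 4>4, res = 7+2 = 9
n=4,m=5: not 4>5, res = 9+2 = 11
n=5,m=3: 5>3, res = 11+2 = 13
n=5,m=4: 5>4, res = 13+1 = 14
n=5,m=5: not 5>5, res = 14+2 = 16
n=6,m=3: 6>3, res = 16+3 = 19
n=6,m=4: 6>4, res = 19+2 = 21
n=6,m=5: 6>5, res = 21+1 = 22

22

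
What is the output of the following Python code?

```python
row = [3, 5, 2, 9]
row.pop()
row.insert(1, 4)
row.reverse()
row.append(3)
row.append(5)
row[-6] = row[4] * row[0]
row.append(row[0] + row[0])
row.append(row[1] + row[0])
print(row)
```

[6, 5, 4, 3, 3, 5, 12, 11]

pop() removes 9 → [3, 5, 2]
insert 4 at 1 → [3, 4, 5, 2]
reverse → [2, 5, 4, 3]
append 3 → [2, 5, 4, 3, 3]
append 5 → [2, 5, 4, 3, 3, 5]
row[-6] = row[4]*row[0] = 3*2 = 6 → [6, 5, 4, 3, 3, 5]
append row[0]+row[0] = 6+6 = 12 → [6, 5, 4, 3, 3, 5, 12]
append row[1]+row[0] = 5+6 = 11 → [6, 5, 4, 3, 3, 5, 12, 11]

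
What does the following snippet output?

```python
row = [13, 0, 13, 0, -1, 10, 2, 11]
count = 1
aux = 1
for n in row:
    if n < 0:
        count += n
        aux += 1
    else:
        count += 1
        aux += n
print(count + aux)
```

n=13: not <0, count = 1+1 = 2; aux=14
n=0: not <0, count = 2+1 = 3; aux=14
n=13: not <0, count = 3+1 = 4; aux=27
n=0: not <0, count = 4+1 = 5; aux=27
n=-1: <0, count = 5+(-1) = 4; aux=28
n=10: not <0, count = 4+1 = 5; aux=38
n=2: not <0, count = 5+1 = 6; aux=40
n=11: not <0, count = 6+1 = 7; aux=51
count+aux = 7+51 = 58

58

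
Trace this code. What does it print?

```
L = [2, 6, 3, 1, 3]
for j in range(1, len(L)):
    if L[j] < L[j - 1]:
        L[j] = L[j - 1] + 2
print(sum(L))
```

38

j=1: 6>=2, unchanged → [2, 6, 3, 1, 3]
j=2: 3<6, L[2] = 6+2 = 8 → [2, 6, 8, 1, 3]
j=3: 1<8, L[3] = 8+2 = 10 → [2, 6, 8, 10, 3]
j=4: 3<10, L[4] = 10+2 = 12 → [2, 6, 8, 10, 12]
sum = 38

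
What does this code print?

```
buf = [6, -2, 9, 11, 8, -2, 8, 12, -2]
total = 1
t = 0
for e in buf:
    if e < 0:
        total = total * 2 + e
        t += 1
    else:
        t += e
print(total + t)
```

51

e=6: not <0; t=6
e=-2: <0, total = 1*2+(-2) = 0; t=7
e=9: not <0; t=16
e=11: not <0; t=27
e=8: not <0; t=35
e=-2: <0, total = 0*2+(-2) = -2; t=36
e=8: not <0; t=44
e=12: not <0; t=56
e=-2: <0, total = (-2)*2+(-2) = -6; t=57
total+t = (-6)+57 = 51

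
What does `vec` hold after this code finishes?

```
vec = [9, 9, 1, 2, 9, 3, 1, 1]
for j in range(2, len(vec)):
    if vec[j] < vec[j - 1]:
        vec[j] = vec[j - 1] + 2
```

[9, 9, 11, 13, 15, 17, 19, 21]

j=2: 1<9, vec[2] = 9+2 = 11 → [9, 9, 11, 2, 9, 3, 1, 1]
j=3: 2<11, vec[3] = 11+2 = 13 → [9, 9, 11, 13, 9, 3, 1, 1]
j=4: 9<13, vec[4] = 13+2 = 15 → [9, 9, 11, 13, 15, 3, 1, 1]
j=5: 3<15, vec[5] = 15+2 = 17 → [9, 9, 11, 13, 15, 17, 1, 1]
j=6: 1<17, vec[6] = 17+2 = 19 → [9, 9, 11, 13, 15, 17, 19, 1]
j=7: 1<19, vec[7] = 19+2 = 21 → [9, 9, 11, 13, 15, 17, 19, 21]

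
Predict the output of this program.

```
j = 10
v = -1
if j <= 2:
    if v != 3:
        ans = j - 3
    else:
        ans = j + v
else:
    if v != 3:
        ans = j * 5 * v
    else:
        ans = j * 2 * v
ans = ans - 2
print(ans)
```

-52

j=10, v=-1
j <= 2 is False; v != 3 is True
→ ans = j * 5 * v = -50
ans = (-50)-2 = -52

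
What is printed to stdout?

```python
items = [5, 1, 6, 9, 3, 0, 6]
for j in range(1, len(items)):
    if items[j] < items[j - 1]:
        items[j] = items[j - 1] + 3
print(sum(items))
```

98

j=1: 1<5, items[1] = 5+3 = 8 → [5, 8, 6, 9, 3, 0, 6]
j=2: 6<8, items[2] = 8+3 = 11 → [5, 8, 11, 9, 3, 0, 6]
j=3: 9<11, items[3] = 11+3 = 14 → [5, 8, 11, 14, 3, 0, 6]
j=4: 3<14, items[4] = 14+3 = 17 → [5, 8, 11, 14, 17, 0, 6]
j=5: 0<17, items[5] = 17+3 = 20 → [5, 8, 11, 14, 17, 20, 6]
j=6: 6<20, items[6] = 20+3 = 23 → [5, 8, 11, 14, 17, 20, 23]
sum = 98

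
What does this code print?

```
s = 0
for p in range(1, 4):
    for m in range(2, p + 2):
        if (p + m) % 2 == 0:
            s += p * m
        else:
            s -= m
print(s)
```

2

p=1,m=2: odd sum, s = 0-2 = -2
p=2,m=2: even sum, s = (-2)+4 = 2
p=2,m=3: odd sum, s = 2-3 = -1
p=3,m=2: odd sum, s = (-1)-2 = -3
p=3,m=3: even sum, s = (-3)+9 = 6
p=3,m=4: odd sum, s = 6-4 = 2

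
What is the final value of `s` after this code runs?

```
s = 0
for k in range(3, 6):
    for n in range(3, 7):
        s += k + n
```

k=3,n=3: s = 0+6 = 6
k=3,n=4: s = 6+7 = 13
k=3,n=5: s = 13+8 = 21
k=3,n=6: s = 21+9 = 30
k=4,n=3: s = 30+7 = 37
k=4,n=4: s = 37+8 = 45
k=4,n=5: s = 45+9 = 54
k=4,n=6: s = 54+10 = 64
k=5,n=3: s = 64+8 = 72
k=5,n=4: s = 72+9 = 81
k=5,n=5: s = 81+10 = 91
k=5,n=6: s = 91+11 = 102

102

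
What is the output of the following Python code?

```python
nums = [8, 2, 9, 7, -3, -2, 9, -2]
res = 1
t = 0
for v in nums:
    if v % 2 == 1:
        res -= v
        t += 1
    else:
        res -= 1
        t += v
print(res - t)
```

-35

v=8: not odd, res = 1-1 = 0; t=8
v=2: not odd, res = 0-1 = -1; t=10
v=9: odd, res = (-1)-9 = -10; t=11
v=7: odd, res = (-10)-7 = -17; t=12
v=-3: odd, res = (-17)-(-3) = -14; t=13
v=-2: not odd, res = (-14)-1 = -15; t=11
v=9: odd, res = (-15)-9 = -24; t=12
v=-2: not odd, res = (-24)-1 = -25; t=10
res-t = (-25)-10 = -35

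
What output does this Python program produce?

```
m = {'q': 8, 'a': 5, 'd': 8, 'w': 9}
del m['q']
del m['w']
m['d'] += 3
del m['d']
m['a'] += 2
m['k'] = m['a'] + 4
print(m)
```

del 'q' → {'a': 5, 'd': 8, 'w': 9}
del 'w' → {'a': 5, 'd': 8}
m['d'] = 8+3 = 11 → {'a': 5, 'd': 11}
del 'd' → {'a': 5}
m['a'] = 5+2 = 7 → {'a': 7}
m['k'] = m['a']+4 = 11 → {'a': 7, 'k': 11}

{'a': 7, 'k': 11}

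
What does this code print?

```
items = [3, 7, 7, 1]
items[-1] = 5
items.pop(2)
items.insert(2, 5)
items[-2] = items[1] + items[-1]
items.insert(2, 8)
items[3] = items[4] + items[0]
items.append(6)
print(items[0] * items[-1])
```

18

items[-1] = 5 → [3, 7, 7, 5]
pop(2) removes 7 → [3, 7, 5]
insert 5 at 2 → [3, 7, 5, 5]
items[-2] = items[1]+items[-1] = 7+5 = 12 → [3, 7, 12, 5]
insert 8 at 2 → [3, 7, 8, 12, 5]
items[3] = items[4]+items[0] = 5+3 = 8 → [3, 7, 8, 8, 5]
append 6 → [3, 7, 8, 8, 5, 6]
items[0]*items[-1] = 3*6 = 18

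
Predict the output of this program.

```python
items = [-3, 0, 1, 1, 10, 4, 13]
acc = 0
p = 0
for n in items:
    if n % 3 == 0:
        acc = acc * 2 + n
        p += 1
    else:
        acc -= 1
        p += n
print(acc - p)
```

-42

n=-3: %3==0, acc = 0*2+(-3) = -3; p=1
n=0: %3==0, acc = (-3)*2+0 = -6; p=2
n=1: not %3==0, acc = (-6)-1 = -7; p=3
n=1: not %3==0, acc = (-7)-1 = -8; p=4
n=10: not %3==0, acc = (-8)-1 = -9; p=14
n=4: not %3==0, acc = (-9)-1 = -10; p=18
n=13: not %3==0, acc = (-10)-1 = -11; p=31
acc-p = (-11)-31 = -42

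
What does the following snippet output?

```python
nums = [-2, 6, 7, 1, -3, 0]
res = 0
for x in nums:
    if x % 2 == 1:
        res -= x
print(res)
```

x=-2: not odd
x=6: not odd
x=7: odd, res = 0-7 = -7
x=1: odd, res = (-7)-1 = -8
x=-3: odd, res = (-8)-(-3) = -5
x=0: not odd

-5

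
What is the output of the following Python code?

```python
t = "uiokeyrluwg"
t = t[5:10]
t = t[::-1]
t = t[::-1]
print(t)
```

yrluw

slice [5:10] → 'yrluw'
reverse → 'wulry'
reverse → 'yrluw'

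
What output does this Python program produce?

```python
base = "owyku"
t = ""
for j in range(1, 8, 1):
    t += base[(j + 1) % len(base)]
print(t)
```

j=1: add base[2]='y' → 'y'
j=2: add base[3]='k' → 'yk'
j=3: add base[4]='u' → 'yku'
j=4: add base[0]='o' → 'ykuo'
j=5: add base[1]='w' → 'ykuow'
j=6: add base[2]='y' → 'ykuowy'
j=7: add base[3]='k' → 'ykuowyk'

ykuowyk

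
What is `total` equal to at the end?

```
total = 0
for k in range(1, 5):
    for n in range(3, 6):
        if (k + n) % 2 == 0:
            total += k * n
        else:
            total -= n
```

k=1,n=3: even sum, total = 0+3 = 3
k=1,n=4: odd sum, total = 3-4 = -1
k=1,n=5: even sum, total = (-1)+5 = 4
k=2,n=3: odd sum, total = 4-3 = 1
k=2,n=4: even sum, total = 1+8 = 9
k=2,n=5: odd sum, total = 9-5 = 4
k=3,n=3: even sum, total = 4+9 = 13
k=3,n=4: odd sum, total = 13-4 = 9
k=3,n=5: even sum, total = 9+15 = 24
k=4,n=3: odd sum, total = 24-3 = 21
k=4,n=4: even sum, total = 21+16 = 37
k=4,n=5: odd sum, total = 37-5 = 32

32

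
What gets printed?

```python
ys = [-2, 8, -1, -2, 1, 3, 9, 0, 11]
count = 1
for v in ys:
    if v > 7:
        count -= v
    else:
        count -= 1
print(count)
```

v=-2: not >7, count = 1-1 = 0
v=8: >7, count = 0-8 = -8
v=-1: not >7, count = (-8)-1 = -9
v=-2: not >7, count = (-9)-1 = -10
v=1: not >7, count = (-10)-1 = -11
v=3: not >7, count = (-11)-1 = -12
v=9: >7, count = (-12)-9 = -21
v=0: not >7, count = (-21)-1 = -22
v=11: >7, count = (-22)-11 = -33

-33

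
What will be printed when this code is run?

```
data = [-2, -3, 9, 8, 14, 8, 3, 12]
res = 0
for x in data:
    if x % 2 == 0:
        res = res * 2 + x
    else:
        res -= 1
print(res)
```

x=-2: even, res = 0*2+(-2) = -2
x=-3: not even, res = (-2)-1 = -3
x=9: not even, res = (-3)-1 = -4
x=8: even, res = (-4)*2+8 = 0
x=14: even, res = 0*2+14 = 14
x=8: even, res = 14*2+8 = 36
x=3: not even, res = 36-1 = 35
x=12: even, res = 35*2+12 = 82

82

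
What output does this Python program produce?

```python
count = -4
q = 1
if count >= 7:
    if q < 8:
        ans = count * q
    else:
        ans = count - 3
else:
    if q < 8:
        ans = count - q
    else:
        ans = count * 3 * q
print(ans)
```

-5

count=-4, q=1
count >= 7 is False; q < 8 is True
→ ans = count - q = -5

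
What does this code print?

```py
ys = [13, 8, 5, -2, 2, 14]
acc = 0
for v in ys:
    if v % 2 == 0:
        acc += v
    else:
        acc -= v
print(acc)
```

4

v=13: not even, acc = 0-13 = -13
v=8: even, acc = (-13)+8 = -5
v=5: not even, acc = (-5)-5 = -10
v=-2: even, acc = (-10)+(-2) = -12
v=2: even, acc = (-12)+2 = -10
v=14: even, acc = (-10)+14 = 4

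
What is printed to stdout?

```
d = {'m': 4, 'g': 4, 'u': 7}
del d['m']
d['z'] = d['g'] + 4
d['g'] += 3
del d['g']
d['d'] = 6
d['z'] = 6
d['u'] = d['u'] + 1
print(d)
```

{'u': 8, 'z': 6, 'd': 6}

del 'm' → {'g': 4, 'u': 7}
d['z'] = d['g']+4 = 8 → {'g': 4, 'u': 7, 'z': 8}
d['g'] = 4+3 = 7 → {'g': 7, 'u': 7, 'z': 8}
del 'g' → {'u': 7, 'z': 8}
d['d'] = 6 → {'u': 7, 'z': 8, 'd': 6}
d['z'] = 6 → {'u': 7, 'z': 6, 'd': 6}
d['u'] = d['u']+1 = 8 → {'u': 8, 'z': 6, 'd': 6}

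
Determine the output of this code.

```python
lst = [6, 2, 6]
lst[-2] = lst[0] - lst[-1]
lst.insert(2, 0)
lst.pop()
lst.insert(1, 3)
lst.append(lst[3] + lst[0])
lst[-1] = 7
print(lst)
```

[6, 3, 0, 0, 7]

lst[-2] = lst[0]-lst[-1] = 6-6 = 0 → [6, 0, 6]
insert 0 at 2 → [6, 0, 0, 6]
pop() removes 6 → [6, 0, 0]
insert 3 at 1 → [6, 3, 0, 0]
append lst[3]+lst[0] = 0+6 = 6 → [6, 3, 0, 0, 6]
lst[-1] = 7 → [6, 3, 0, 0, 7]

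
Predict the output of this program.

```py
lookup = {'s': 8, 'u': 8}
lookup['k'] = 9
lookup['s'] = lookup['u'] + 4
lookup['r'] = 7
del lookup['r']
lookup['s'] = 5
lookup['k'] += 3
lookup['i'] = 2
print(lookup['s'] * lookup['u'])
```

lookup['k'] = 9 → {'s': 8, 'u': 8, 'k': 9}
lookup['s'] = lookup['u']+4 = 12 → {'s': 12, 'u': 8, 'k': 9}
lookup['r'] = 7 → {'s': 12, 'u': 8, 'k': 9, 'r': 7}
del 'r' → {'s': 12, 'u': 8, 'k': 9}
lookup['s'] = 5 → {'s': 5, 'u': 8, 'k': 9}
lookup['k'] = 9+3 = 12 → {'s': 5, 'u': 8, 'k': 12}
lookup['i'] = 2 → {'s': 5, 'u': 8, 'k': 12, 'i': 2}
lookup['s']*lookup['u'] = 5*8 = 40

40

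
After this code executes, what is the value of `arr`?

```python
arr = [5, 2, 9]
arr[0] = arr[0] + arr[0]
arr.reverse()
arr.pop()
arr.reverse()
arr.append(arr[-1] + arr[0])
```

[2, 9, 11]

arr[0] = arr[0]+arr[0] = 5+5 = 10 → [10, 2, 9]
reverse → [9, 2, 10]
pop() removes 10 → [9, 2]
reverse → [2, 9]
append arr[-1]+arr[0] = 9+2 = 11 → [2, 9, 11]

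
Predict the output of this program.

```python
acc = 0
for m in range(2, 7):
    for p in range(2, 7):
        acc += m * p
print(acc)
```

400

m=2,p=2: acc = 0+4 = 4
m=2,p=3: acc = 4+6 = 10
m=2,p=4: acc = 10+8 = 18
m=2,p=5: acc = 18+10 = 28
m=2,p=6: acc = 28+12 = 40
m=3,p=2: acc = 40+6 = 46
m=3,p=3: acc = 46+9 = 55
m=3,p=4: acc = 55+12 = 67
m=3,p=5: acc = 67+15 = 82
m=3,p=6: acc = 82+18 = 100
m=4,p=2: acc = 100+8 = 108
m=4,p=3: acc = 108+12 = 120
m=4,p=4: acc = 120+16 = 136
m=4,p=5: acc = 136+20 = 156
m=4,p=6: acc = 156+24 = 180
m=5,p=2: acc = 180+10 = 190
m=5,p=3: acc = 190+15 = 205
m=5,p=4: acc = 205+20 = 225
m=5,p=5: acc = 225+25 = 250
m=5,p=6: acc = 250+30 = 280
m=6,p=2: acc = 280+12 = 292
m=6,p=3: acc = 292+18 = 310
m=6,p=4: acc = 310+24 = 334
m=6,p=5: acc = 334+30 = 364
m=6,p=6: acc = 364+36 = 400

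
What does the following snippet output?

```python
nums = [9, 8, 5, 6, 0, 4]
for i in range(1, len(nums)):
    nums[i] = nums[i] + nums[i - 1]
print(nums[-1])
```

32

i=1: nums[1] = 8+9 = 17 → [9, 17, 5, 6, 0, 4]
i=2: nums[2] = 5+17 = 22 → [9, 17, 22, 6, 0, 4]
i=3: nums[3] = 6+22 = 28 → [9, 17, 22, 28, 0, 4]
i=4: nums[4] = 0+28 = 28 → [9, 17, 22, 28, 28, 4]
i=5: nums[5] = 4+28 = 32 → [9, 17, 22, 28, 28, 32]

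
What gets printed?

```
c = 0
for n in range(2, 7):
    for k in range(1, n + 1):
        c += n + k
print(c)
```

n=2,k=1: c = 0+3 = 3
n=2,k=2: c = 3+4 = 7
n=3,k=1: c = 7+4 = 11
n=3,k=2: c = 11+5 = 16
n=3,k=3: c = 16+6 = 22
n=4,k=1: c = 22+5 = 27
n=4,k=2: c = 27+6 = 33
n=4,k=3: c = 33+7 = 40
n=4,k=4: c = 40+8 = 48
n=5,k=1: c = 48+6 = 54
n=5,k=2: c = 54+7 = 61
n=5,k=3: c = 61+8 = 69
n=5,k=4: c = 69+9 = 78
n=5,k=5: c = 78+10 = 88
n=6,k=1: c = 88+7 = 95
n=6,k=2: c = 95+8 = 103
n=6,k=3: c = 103+9 = 112
n=6,k=4: c = 112+10 = 122
n=6,k=5: c = 122+11 = 133
n=6,k=6: c = 133+12 = 145

145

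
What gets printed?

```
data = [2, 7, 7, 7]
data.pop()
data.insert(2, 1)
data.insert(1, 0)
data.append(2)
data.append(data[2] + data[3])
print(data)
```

[2, 0, 7, 1, 7, 2, 8]

pop() removes 7 → [2, 7, 7]
insert 1 at 2 → [2, 7, 1, 7]
insert 0 at 1 → [2, 0, 7, 1, 7]
append 2 → [2, 0, 7, 1, 7, 2]
append data[2]+data[3] = 7+1 = 8 → [2, 0, 7, 1, 7, 2, 8]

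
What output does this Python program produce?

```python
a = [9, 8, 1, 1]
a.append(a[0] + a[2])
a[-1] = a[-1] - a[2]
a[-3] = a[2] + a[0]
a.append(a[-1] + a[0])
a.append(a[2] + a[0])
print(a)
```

append a[0]+a[2] = 9+1 = 10 → [9, 8, 1, 1, 10]
a[-1] = a[-1]-a[2] = 10-1 = 9 → [9, 8, 1, 1, 9]
a[-3] = a[2]+a[0] = 1+9 = 10 → [9, 8, 10, 1, 9]
append a[-1]+a[0] = 9+9 = 18 → [9, 8, 10, 1, 9, 18]
append a[2]+a[0] = 10+9 = 19 → [9, 8, 10, 1, 9, 18, 19]

[9, 8, 10, 1, 9, 18, 19]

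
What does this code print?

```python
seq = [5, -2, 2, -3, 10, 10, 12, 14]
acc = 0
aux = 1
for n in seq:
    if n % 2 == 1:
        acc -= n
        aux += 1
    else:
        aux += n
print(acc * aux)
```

n=5: odd, acc = 0-5 = -5; aux=2
n=-2: not odd; aux=0
n=2: not odd; aux=2
n=-3: odd, acc = (-5)-(-3) = -2; aux=3
n=10: not odd; aux=13
n=10: not odd; aux=23
n=12: not odd; aux=35
n=14: not odd; aux=49
acc*aux = (-2)*49 = -98

-98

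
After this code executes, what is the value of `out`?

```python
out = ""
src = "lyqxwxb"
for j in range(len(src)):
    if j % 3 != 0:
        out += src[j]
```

'yqwx'

j=0: skip
j=1: add 'y' → 'y'
j=2: add 'q' → 'yq'
j=3: skip
j=4: add 'w' → 'yqw'
j=5: add 'x' → 'yqwx'
j=6: skip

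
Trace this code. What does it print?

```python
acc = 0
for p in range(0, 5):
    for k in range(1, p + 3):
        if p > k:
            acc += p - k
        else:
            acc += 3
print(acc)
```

52

p=0,k=1: not 0>1, acc = 0+3 = 3
p=0,k=2: not 0>2, acc = 3+3 = 6
p=1,k=1: not 1>1, acc = 6+3 = 9
p=1,k=2: not 1>2, acc = 9+3 = 12
p=1,k=3: not 1>3, acc = 12+3 = 15
p=2,k=1: 2>1, acc = 15+1 = 16
p=2,k=2: not 2>2, acc = 16+3 = 19
p=2,k=3: not 2>3, acc = 19+3 = 22
p=2,k=4: not 2>4, acc = 22+3 = 25
p=3,k=1: 3>1, acc = 25+2 = 27
p=3,k=2: 3>2, acc = 27+1 = 28
p=3,k=3: not 3>3, acc = 28+3 = 31
p=3,k=4: not 3>4, acc = 31+3 = 34
p=3,k=5: not 3>5, acc = 34+3 = 37
p=4,k=1: 4>1, acc = 37+3 = 40
p=4,k=2: 4>2, acc = 40+2 = 42
p=4,k=3: 4>3, acc = 42+1 = 43
p=4,k=4: not 4>4, acc = 43+3 = 46
p=4,k=5: not 4>5, acc = 46+3 = 49
p=4,k=6: not 4>6, acc = 49+3 = 52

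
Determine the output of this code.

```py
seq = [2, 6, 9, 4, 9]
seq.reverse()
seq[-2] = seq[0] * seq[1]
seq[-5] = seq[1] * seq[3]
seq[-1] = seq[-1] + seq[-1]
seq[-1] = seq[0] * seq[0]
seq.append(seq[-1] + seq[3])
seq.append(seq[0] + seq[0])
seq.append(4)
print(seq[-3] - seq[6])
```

reverse → [9, 4, 9, 6, 2]
seq[-2] = seq[0]*seq[1] = 9*4 = 36 → [9, 4, 9, 36, 2]
seq[-5] = seq[1]*seq[3] = 4*36 = 144 → [144, 4, 9, 36, 2]
seq[-1] = seq[-1]+seq[-1] = 2+2 = 4 → [144, 4, 9, 36, 4]
seq[-1] = seq[0]*seq[0] = 144*144 = 20736 → [144, 4, 9, 36, 20736]
append seq[-1]+seq[3] = 20736+36 = 20772 → [144, 4, 9, 36, 20736, 20772]
append seq[0]+seq[0] = 144+144 = 288 → [144, 4, 9, 36, 20736, 20772, 288]
append 4 → [144, 4, 9, 36, 20736, 20772, 288, 4]
seq[-3]-seq[6] = 20772-288 = 20484

20484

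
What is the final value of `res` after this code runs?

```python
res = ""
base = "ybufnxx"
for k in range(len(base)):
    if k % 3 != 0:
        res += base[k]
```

k=0: skip
k=1: add 'b' → 'b'
k=2: add 'u' → 'bu'
k=3: skip
k=4: add 'n' → 'bun'
k=5: add 'x' → 'bunx'
k=6: skip

'bunx'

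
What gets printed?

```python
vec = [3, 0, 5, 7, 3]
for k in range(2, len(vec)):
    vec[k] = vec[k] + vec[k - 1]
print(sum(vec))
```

k=2: vec[2] = 5+0 = 5 → [3, 0, 5, 7, 3]
k=3: vec[3] = 7+5 = 12 → [3, 0, 5, 12, 3]
k=4: vec[4] = 3+12 = 15 → [3, 0, 5, 12, 15]
sum = 35

35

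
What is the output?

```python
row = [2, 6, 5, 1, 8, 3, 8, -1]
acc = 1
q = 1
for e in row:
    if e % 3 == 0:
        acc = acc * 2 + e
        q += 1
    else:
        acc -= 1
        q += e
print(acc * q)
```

e=2: not %3==0, acc = 1-1 = 0; q=3
e=6: %3==0, acc = 0*2+6 = 6; q=4
e=5: not %3==0, acc = 6-1 = 5; q=9
e=1: not %3==0, acc = 5-1 = 4; q=10
e=8: not %3==0, acc = 4-1 = 3; q=18
e=3: %3==0, acc = 3*2+3 = 9; q=19
e=8: not %3==0, acc = 9-1 = 8; q=27
e=-1: not %3==0, acc = 8-1 = 7; q=26
acc*q = 7*26 = 182

182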